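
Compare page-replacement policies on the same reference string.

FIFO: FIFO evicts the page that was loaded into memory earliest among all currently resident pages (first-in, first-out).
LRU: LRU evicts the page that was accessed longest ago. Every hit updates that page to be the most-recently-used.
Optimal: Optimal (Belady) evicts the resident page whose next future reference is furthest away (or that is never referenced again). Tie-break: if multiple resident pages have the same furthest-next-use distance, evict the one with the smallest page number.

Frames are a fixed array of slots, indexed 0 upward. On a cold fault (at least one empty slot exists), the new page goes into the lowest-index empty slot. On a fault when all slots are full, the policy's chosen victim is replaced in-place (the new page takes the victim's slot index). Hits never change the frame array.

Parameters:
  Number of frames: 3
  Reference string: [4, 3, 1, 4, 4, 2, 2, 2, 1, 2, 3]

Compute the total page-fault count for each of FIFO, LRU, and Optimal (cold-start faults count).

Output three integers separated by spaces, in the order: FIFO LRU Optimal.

Answer: 4 5 4

Derivation:
--- FIFO ---
  step 0: ref 4 -> FAULT, frames=[4,-,-] (faults so far: 1)
  step 1: ref 3 -> FAULT, frames=[4,3,-] (faults so far: 2)
  step 2: ref 1 -> FAULT, frames=[4,3,1] (faults so far: 3)
  step 3: ref 4 -> HIT, frames=[4,3,1] (faults so far: 3)
  step 4: ref 4 -> HIT, frames=[4,3,1] (faults so far: 3)
  step 5: ref 2 -> FAULT, evict 4, frames=[2,3,1] (faults so far: 4)
  step 6: ref 2 -> HIT, frames=[2,3,1] (faults so far: 4)
  step 7: ref 2 -> HIT, frames=[2,3,1] (faults so far: 4)
  step 8: ref 1 -> HIT, frames=[2,3,1] (faults so far: 4)
  step 9: ref 2 -> HIT, frames=[2,3,1] (faults so far: 4)
  step 10: ref 3 -> HIT, frames=[2,3,1] (faults so far: 4)
  FIFO total faults: 4
--- LRU ---
  step 0: ref 4 -> FAULT, frames=[4,-,-] (faults so far: 1)
  step 1: ref 3 -> FAULT, frames=[4,3,-] (faults so far: 2)
  step 2: ref 1 -> FAULT, frames=[4,3,1] (faults so far: 3)
  step 3: ref 4 -> HIT, frames=[4,3,1] (faults so far: 3)
  step 4: ref 4 -> HIT, frames=[4,3,1] (faults so far: 3)
  step 5: ref 2 -> FAULT, evict 3, frames=[4,2,1] (faults so far: 4)
  step 6: ref 2 -> HIT, frames=[4,2,1] (faults so far: 4)
  step 7: ref 2 -> HIT, frames=[4,2,1] (faults so far: 4)
  step 8: ref 1 -> HIT, frames=[4,2,1] (faults so far: 4)
  step 9: ref 2 -> HIT, frames=[4,2,1] (faults so far: 4)
  step 10: ref 3 -> FAULT, evict 4, frames=[3,2,1] (faults so far: 5)
  LRU total faults: 5
--- Optimal ---
  step 0: ref 4 -> FAULT, frames=[4,-,-] (faults so far: 1)
  step 1: ref 3 -> FAULT, frames=[4,3,-] (faults so far: 2)
  step 2: ref 1 -> FAULT, frames=[4,3,1] (faults so far: 3)
  step 3: ref 4 -> HIT, frames=[4,3,1] (faults so far: 3)
  step 4: ref 4 -> HIT, frames=[4,3,1] (faults so far: 3)
  step 5: ref 2 -> FAULT, evict 4, frames=[2,3,1] (faults so far: 4)
  step 6: ref 2 -> HIT, frames=[2,3,1] (faults so far: 4)
  step 7: ref 2 -> HIT, frames=[2,3,1] (faults so far: 4)
  step 8: ref 1 -> HIT, frames=[2,3,1] (faults so far: 4)
  step 9: ref 2 -> HIT, frames=[2,3,1] (faults so far: 4)
  step 10: ref 3 -> HIT, frames=[2,3,1] (faults so far: 4)
  Optimal total faults: 4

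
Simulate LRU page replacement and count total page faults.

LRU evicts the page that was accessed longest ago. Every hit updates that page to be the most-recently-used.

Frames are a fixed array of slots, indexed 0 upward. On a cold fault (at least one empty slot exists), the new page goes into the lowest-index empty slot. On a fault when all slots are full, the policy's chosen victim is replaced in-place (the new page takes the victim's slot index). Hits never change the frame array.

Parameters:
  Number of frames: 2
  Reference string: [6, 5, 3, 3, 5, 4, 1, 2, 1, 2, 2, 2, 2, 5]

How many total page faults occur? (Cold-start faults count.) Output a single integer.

Answer: 7

Derivation:
Step 0: ref 6 → FAULT, frames=[6,-]
Step 1: ref 5 → FAULT, frames=[6,5]
Step 2: ref 3 → FAULT (evict 6), frames=[3,5]
Step 3: ref 3 → HIT, frames=[3,5]
Step 4: ref 5 → HIT, frames=[3,5]
Step 5: ref 4 → FAULT (evict 3), frames=[4,5]
Step 6: ref 1 → FAULT (evict 5), frames=[4,1]
Step 7: ref 2 → FAULT (evict 4), frames=[2,1]
Step 8: ref 1 → HIT, frames=[2,1]
Step 9: ref 2 → HIT, frames=[2,1]
Step 10: ref 2 → HIT, frames=[2,1]
Step 11: ref 2 → HIT, frames=[2,1]
Step 12: ref 2 → HIT, frames=[2,1]
Step 13: ref 5 → FAULT (evict 1), frames=[2,5]
Total faults: 7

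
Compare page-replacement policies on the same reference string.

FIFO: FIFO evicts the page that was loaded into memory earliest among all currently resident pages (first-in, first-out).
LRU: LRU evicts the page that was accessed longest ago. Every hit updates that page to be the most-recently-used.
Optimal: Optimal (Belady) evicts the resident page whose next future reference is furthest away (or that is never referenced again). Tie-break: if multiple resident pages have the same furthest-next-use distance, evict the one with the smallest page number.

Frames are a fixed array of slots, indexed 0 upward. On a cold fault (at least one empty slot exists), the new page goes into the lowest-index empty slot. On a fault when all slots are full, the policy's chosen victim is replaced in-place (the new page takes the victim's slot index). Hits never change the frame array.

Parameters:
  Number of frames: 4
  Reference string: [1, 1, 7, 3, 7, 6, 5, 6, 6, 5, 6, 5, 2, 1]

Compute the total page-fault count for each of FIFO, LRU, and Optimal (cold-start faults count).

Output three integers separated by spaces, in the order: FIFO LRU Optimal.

--- FIFO ---
  step 0: ref 1 -> FAULT, frames=[1,-,-,-] (faults so far: 1)
  step 1: ref 1 -> HIT, frames=[1,-,-,-] (faults so far: 1)
  step 2: ref 7 -> FAULT, frames=[1,7,-,-] (faults so far: 2)
  step 3: ref 3 -> FAULT, frames=[1,7,3,-] (faults so far: 3)
  step 4: ref 7 -> HIT, frames=[1,7,3,-] (faults so far: 3)
  step 5: ref 6 -> FAULT, frames=[1,7,3,6] (faults so far: 4)
  step 6: ref 5 -> FAULT, evict 1, frames=[5,7,3,6] (faults so far: 5)
  step 7: ref 6 -> HIT, frames=[5,7,3,6] (faults so far: 5)
  step 8: ref 6 -> HIT, frames=[5,7,3,6] (faults so far: 5)
  step 9: ref 5 -> HIT, frames=[5,7,3,6] (faults so far: 5)
  step 10: ref 6 -> HIT, frames=[5,7,3,6] (faults so far: 5)
  step 11: ref 5 -> HIT, frames=[5,7,3,6] (faults so far: 5)
  step 12: ref 2 -> FAULT, evict 7, frames=[5,2,3,6] (faults so far: 6)
  step 13: ref 1 -> FAULT, evict 3, frames=[5,2,1,6] (faults so far: 7)
  FIFO total faults: 7
--- LRU ---
  step 0: ref 1 -> FAULT, frames=[1,-,-,-] (faults so far: 1)
  step 1: ref 1 -> HIT, frames=[1,-,-,-] (faults so far: 1)
  step 2: ref 7 -> FAULT, frames=[1,7,-,-] (faults so far: 2)
  step 3: ref 3 -> FAULT, frames=[1,7,3,-] (faults so far: 3)
  step 4: ref 7 -> HIT, frames=[1,7,3,-] (faults so far: 3)
  step 5: ref 6 -> FAULT, frames=[1,7,3,6] (faults so far: 4)
  step 6: ref 5 -> FAULT, evict 1, frames=[5,7,3,6] (faults so far: 5)
  step 7: ref 6 -> HIT, frames=[5,7,3,6] (faults so far: 5)
  step 8: ref 6 -> HIT, frames=[5,7,3,6] (faults so far: 5)
  step 9: ref 5 -> HIT, frames=[5,7,3,6] (faults so far: 5)
  step 10: ref 6 -> HIT, frames=[5,7,3,6] (faults so far: 5)
  step 11: ref 5 -> HIT, frames=[5,7,3,6] (faults so far: 5)
  step 12: ref 2 -> FAULT, evict 3, frames=[5,7,2,6] (faults so far: 6)
  step 13: ref 1 -> FAULT, evict 7, frames=[5,1,2,6] (faults so far: 7)
  LRU total faults: 7
--- Optimal ---
  step 0: ref 1 -> FAULT, frames=[1,-,-,-] (faults so far: 1)
  step 1: ref 1 -> HIT, frames=[1,-,-,-] (faults so far: 1)
  step 2: ref 7 -> FAULT, frames=[1,7,-,-] (faults so far: 2)
  step 3: ref 3 -> FAULT, frames=[1,7,3,-] (faults so far: 3)
  step 4: ref 7 -> HIT, frames=[1,7,3,-] (faults so far: 3)
  step 5: ref 6 -> FAULT, frames=[1,7,3,6] (faults so far: 4)
  step 6: ref 5 -> FAULT, evict 3, frames=[1,7,5,6] (faults so far: 5)
  step 7: ref 6 -> HIT, frames=[1,7,5,6] (faults so far: 5)
  step 8: ref 6 -> HIT, frames=[1,7,5,6] (faults so far: 5)
  step 9: ref 5 -> HIT, frames=[1,7,5,6] (faults so far: 5)
  step 10: ref 6 -> HIT, frames=[1,7,5,6] (faults so far: 5)
  step 11: ref 5 -> HIT, frames=[1,7,5,6] (faults so far: 5)
  step 12: ref 2 -> FAULT, evict 5, frames=[1,7,2,6] (faults so far: 6)
  step 13: ref 1 -> HIT, frames=[1,7,2,6] (faults so far: 6)
  Optimal total faults: 6

Answer: 7 7 6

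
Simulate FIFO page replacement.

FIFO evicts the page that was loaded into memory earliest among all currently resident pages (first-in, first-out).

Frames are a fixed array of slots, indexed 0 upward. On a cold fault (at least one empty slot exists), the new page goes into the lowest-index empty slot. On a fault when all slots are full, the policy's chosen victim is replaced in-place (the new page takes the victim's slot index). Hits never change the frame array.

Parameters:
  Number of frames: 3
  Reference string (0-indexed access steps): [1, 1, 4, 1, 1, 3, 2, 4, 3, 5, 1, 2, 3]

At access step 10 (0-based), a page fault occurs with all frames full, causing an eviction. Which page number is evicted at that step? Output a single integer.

Answer: 3

Derivation:
Step 0: ref 1 -> FAULT, frames=[1,-,-]
Step 1: ref 1 -> HIT, frames=[1,-,-]
Step 2: ref 4 -> FAULT, frames=[1,4,-]
Step 3: ref 1 -> HIT, frames=[1,4,-]
Step 4: ref 1 -> HIT, frames=[1,4,-]
Step 5: ref 3 -> FAULT, frames=[1,4,3]
Step 6: ref 2 -> FAULT, evict 1, frames=[2,4,3]
Step 7: ref 4 -> HIT, frames=[2,4,3]
Step 8: ref 3 -> HIT, frames=[2,4,3]
Step 9: ref 5 -> FAULT, evict 4, frames=[2,5,3]
Step 10: ref 1 -> FAULT, evict 3, frames=[2,5,1]
At step 10: evicted page 3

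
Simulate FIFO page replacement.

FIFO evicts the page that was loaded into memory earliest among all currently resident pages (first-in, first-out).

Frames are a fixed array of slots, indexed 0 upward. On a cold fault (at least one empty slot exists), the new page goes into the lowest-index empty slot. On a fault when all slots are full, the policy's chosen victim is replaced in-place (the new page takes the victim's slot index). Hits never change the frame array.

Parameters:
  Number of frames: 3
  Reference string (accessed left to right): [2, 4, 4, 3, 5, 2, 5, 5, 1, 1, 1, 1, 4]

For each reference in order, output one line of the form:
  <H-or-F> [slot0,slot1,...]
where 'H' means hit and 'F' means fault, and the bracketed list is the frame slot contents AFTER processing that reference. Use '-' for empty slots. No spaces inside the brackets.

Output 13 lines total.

F [2,-,-]
F [2,4,-]
H [2,4,-]
F [2,4,3]
F [5,4,3]
F [5,2,3]
H [5,2,3]
H [5,2,3]
F [5,2,1]
H [5,2,1]
H [5,2,1]
H [5,2,1]
F [4,2,1]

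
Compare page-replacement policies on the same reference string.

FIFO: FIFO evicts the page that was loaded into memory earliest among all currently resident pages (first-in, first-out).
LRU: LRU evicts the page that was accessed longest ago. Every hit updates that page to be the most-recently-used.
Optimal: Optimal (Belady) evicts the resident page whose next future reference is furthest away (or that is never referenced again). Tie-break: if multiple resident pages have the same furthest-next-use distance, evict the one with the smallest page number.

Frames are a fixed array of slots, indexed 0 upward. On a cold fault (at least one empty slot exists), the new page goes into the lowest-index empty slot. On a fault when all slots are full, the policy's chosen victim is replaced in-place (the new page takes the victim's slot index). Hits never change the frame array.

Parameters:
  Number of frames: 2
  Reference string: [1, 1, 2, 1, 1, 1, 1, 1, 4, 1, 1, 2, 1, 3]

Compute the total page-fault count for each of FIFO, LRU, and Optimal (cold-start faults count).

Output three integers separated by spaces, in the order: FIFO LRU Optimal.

--- FIFO ---
  step 0: ref 1 -> FAULT, frames=[1,-] (faults so far: 1)
  step 1: ref 1 -> HIT, frames=[1,-] (faults so far: 1)
  step 2: ref 2 -> FAULT, frames=[1,2] (faults so far: 2)
  step 3: ref 1 -> HIT, frames=[1,2] (faults so far: 2)
  step 4: ref 1 -> HIT, frames=[1,2] (faults so far: 2)
  step 5: ref 1 -> HIT, frames=[1,2] (faults so far: 2)
  step 6: ref 1 -> HIT, frames=[1,2] (faults so far: 2)
  step 7: ref 1 -> HIT, frames=[1,2] (faults so far: 2)
  step 8: ref 4 -> FAULT, evict 1, frames=[4,2] (faults so far: 3)
  step 9: ref 1 -> FAULT, evict 2, frames=[4,1] (faults so far: 4)
  step 10: ref 1 -> HIT, frames=[4,1] (faults so far: 4)
  step 11: ref 2 -> FAULT, evict 4, frames=[2,1] (faults so far: 5)
  step 12: ref 1 -> HIT, frames=[2,1] (faults so far: 5)
  step 13: ref 3 -> FAULT, evict 1, frames=[2,3] (faults so far: 6)
  FIFO total faults: 6
--- LRU ---
  step 0: ref 1 -> FAULT, frames=[1,-] (faults so far: 1)
  step 1: ref 1 -> HIT, frames=[1,-] (faults so far: 1)
  step 2: ref 2 -> FAULT, frames=[1,2] (faults so far: 2)
  step 3: ref 1 -> HIT, frames=[1,2] (faults so far: 2)
  step 4: ref 1 -> HIT, frames=[1,2] (faults so far: 2)
  step 5: ref 1 -> HIT, frames=[1,2] (faults so far: 2)
  step 6: ref 1 -> HIT, frames=[1,2] (faults so far: 2)
  step 7: ref 1 -> HIT, frames=[1,2] (faults so far: 2)
  step 8: ref 4 -> FAULT, evict 2, frames=[1,4] (faults so far: 3)
  step 9: ref 1 -> HIT, frames=[1,4] (faults so far: 3)
  step 10: ref 1 -> HIT, frames=[1,4] (faults so far: 3)
  step 11: ref 2 -> FAULT, evict 4, frames=[1,2] (faults so far: 4)
  step 12: ref 1 -> HIT, frames=[1,2] (faults so far: 4)
  step 13: ref 3 -> FAULT, evict 2, frames=[1,3] (faults so far: 5)
  LRU total faults: 5
--- Optimal ---
  step 0: ref 1 -> FAULT, frames=[1,-] (faults so far: 1)
  step 1: ref 1 -> HIT, frames=[1,-] (faults so far: 1)
  step 2: ref 2 -> FAULT, frames=[1,2] (faults so far: 2)
  step 3: ref 1 -> HIT, frames=[1,2] (faults so far: 2)
  step 4: ref 1 -> HIT, frames=[1,2] (faults so far: 2)
  step 5: ref 1 -> HIT, frames=[1,2] (faults so far: 2)
  step 6: ref 1 -> HIT, frames=[1,2] (faults so far: 2)
  step 7: ref 1 -> HIT, frames=[1,2] (faults so far: 2)
  step 8: ref 4 -> FAULT, evict 2, frames=[1,4] (faults so far: 3)
  step 9: ref 1 -> HIT, frames=[1,4] (faults so far: 3)
  step 10: ref 1 -> HIT, frames=[1,4] (faults so far: 3)
  step 11: ref 2 -> FAULT, evict 4, frames=[1,2] (faults so far: 4)
  step 12: ref 1 -> HIT, frames=[1,2] (faults so far: 4)
  step 13: ref 3 -> FAULT, evict 1, frames=[3,2] (faults so far: 5)
  Optimal total faults: 5

Answer: 6 5 5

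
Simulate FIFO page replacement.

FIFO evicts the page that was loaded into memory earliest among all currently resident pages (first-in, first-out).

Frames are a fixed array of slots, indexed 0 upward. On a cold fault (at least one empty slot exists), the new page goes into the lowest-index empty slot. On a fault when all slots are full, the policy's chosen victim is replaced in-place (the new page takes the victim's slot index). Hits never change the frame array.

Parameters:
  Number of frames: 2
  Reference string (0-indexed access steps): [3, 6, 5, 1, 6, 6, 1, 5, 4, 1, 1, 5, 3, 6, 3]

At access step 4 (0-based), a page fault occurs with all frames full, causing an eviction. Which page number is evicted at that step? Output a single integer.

Answer: 5

Derivation:
Step 0: ref 3 -> FAULT, frames=[3,-]
Step 1: ref 6 -> FAULT, frames=[3,6]
Step 2: ref 5 -> FAULT, evict 3, frames=[5,6]
Step 3: ref 1 -> FAULT, evict 6, frames=[5,1]
Step 4: ref 6 -> FAULT, evict 5, frames=[6,1]
At step 4: evicted page 5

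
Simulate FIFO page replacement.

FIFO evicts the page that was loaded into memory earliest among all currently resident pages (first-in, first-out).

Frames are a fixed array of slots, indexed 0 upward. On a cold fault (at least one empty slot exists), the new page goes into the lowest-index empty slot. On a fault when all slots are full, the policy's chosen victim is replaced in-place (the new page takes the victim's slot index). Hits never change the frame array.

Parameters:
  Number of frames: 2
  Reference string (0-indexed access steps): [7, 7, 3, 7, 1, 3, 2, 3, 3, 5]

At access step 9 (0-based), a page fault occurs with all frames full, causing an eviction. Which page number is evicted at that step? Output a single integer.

Answer: 2

Derivation:
Step 0: ref 7 -> FAULT, frames=[7,-]
Step 1: ref 7 -> HIT, frames=[7,-]
Step 2: ref 3 -> FAULT, frames=[7,3]
Step 3: ref 7 -> HIT, frames=[7,3]
Step 4: ref 1 -> FAULT, evict 7, frames=[1,3]
Step 5: ref 3 -> HIT, frames=[1,3]
Step 6: ref 2 -> FAULT, evict 3, frames=[1,2]
Step 7: ref 3 -> FAULT, evict 1, frames=[3,2]
Step 8: ref 3 -> HIT, frames=[3,2]
Step 9: ref 5 -> FAULT, evict 2, frames=[3,5]
At step 9: evicted page 2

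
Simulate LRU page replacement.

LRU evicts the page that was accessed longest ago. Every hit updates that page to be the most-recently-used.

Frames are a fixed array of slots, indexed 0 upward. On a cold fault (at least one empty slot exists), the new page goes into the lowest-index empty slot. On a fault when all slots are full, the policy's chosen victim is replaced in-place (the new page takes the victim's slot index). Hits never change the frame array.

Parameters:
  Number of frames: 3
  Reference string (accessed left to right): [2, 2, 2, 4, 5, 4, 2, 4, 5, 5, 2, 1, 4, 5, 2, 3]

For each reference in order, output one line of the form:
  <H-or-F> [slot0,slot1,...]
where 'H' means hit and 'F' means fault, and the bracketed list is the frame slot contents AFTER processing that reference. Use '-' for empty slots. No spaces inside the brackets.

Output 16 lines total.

F [2,-,-]
H [2,-,-]
H [2,-,-]
F [2,4,-]
F [2,4,5]
H [2,4,5]
H [2,4,5]
H [2,4,5]
H [2,4,5]
H [2,4,5]
H [2,4,5]
F [2,1,5]
F [2,1,4]
F [5,1,4]
F [5,2,4]
F [5,2,3]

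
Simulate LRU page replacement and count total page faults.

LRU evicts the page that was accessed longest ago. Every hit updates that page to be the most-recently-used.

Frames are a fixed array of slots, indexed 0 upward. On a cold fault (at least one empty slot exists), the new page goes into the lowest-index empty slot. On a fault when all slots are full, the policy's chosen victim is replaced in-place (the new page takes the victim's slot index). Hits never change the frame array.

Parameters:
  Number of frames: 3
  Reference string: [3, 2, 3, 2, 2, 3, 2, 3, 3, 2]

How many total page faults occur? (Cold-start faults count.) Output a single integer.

Step 0: ref 3 → FAULT, frames=[3,-,-]
Step 1: ref 2 → FAULT, frames=[3,2,-]
Step 2: ref 3 → HIT, frames=[3,2,-]
Step 3: ref 2 → HIT, frames=[3,2,-]
Step 4: ref 2 → HIT, frames=[3,2,-]
Step 5: ref 3 → HIT, frames=[3,2,-]
Step 6: ref 2 → HIT, frames=[3,2,-]
Step 7: ref 3 → HIT, frames=[3,2,-]
Step 8: ref 3 → HIT, frames=[3,2,-]
Step 9: ref 2 → HIT, frames=[3,2,-]
Total faults: 2

Answer: 2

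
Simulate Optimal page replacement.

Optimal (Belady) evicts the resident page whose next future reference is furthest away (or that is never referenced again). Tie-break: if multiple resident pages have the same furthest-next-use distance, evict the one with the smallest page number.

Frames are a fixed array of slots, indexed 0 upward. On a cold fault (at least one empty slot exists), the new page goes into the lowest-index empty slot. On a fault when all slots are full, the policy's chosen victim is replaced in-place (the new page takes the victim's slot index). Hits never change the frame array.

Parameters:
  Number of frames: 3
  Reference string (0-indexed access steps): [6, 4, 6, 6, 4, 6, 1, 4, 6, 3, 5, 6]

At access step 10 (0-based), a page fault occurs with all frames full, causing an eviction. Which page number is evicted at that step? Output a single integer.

Answer: 3

Derivation:
Step 0: ref 6 -> FAULT, frames=[6,-,-]
Step 1: ref 4 -> FAULT, frames=[6,4,-]
Step 2: ref 6 -> HIT, frames=[6,4,-]
Step 3: ref 6 -> HIT, frames=[6,4,-]
Step 4: ref 4 -> HIT, frames=[6,4,-]
Step 5: ref 6 -> HIT, frames=[6,4,-]
Step 6: ref 1 -> FAULT, frames=[6,4,1]
Step 7: ref 4 -> HIT, frames=[6,4,1]
Step 8: ref 6 -> HIT, frames=[6,4,1]
Step 9: ref 3 -> FAULT, evict 1, frames=[6,4,3]
Step 10: ref 5 -> FAULT, evict 3, frames=[6,4,5]
At step 10: evicted page 3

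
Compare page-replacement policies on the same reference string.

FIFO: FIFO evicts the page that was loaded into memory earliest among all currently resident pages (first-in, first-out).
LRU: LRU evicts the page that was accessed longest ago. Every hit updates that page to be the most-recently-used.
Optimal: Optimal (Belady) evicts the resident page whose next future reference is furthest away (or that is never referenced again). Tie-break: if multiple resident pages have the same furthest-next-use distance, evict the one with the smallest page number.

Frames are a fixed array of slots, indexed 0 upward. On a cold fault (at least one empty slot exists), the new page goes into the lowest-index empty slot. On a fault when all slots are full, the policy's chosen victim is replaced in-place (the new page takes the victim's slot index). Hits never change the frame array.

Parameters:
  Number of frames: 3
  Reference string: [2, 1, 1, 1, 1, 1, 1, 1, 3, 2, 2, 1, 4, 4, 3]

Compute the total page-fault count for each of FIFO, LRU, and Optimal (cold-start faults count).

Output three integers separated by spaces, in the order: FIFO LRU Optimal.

--- FIFO ---
  step 0: ref 2 -> FAULT, frames=[2,-,-] (faults so far: 1)
  step 1: ref 1 -> FAULT, frames=[2,1,-] (faults so far: 2)
  step 2: ref 1 -> HIT, frames=[2,1,-] (faults so far: 2)
  step 3: ref 1 -> HIT, frames=[2,1,-] (faults so far: 2)
  step 4: ref 1 -> HIT, frames=[2,1,-] (faults so far: 2)
  step 5: ref 1 -> HIT, frames=[2,1,-] (faults so far: 2)
  step 6: ref 1 -> HIT, frames=[2,1,-] (faults so far: 2)
  step 7: ref 1 -> HIT, frames=[2,1,-] (faults so far: 2)
  step 8: ref 3 -> FAULT, frames=[2,1,3] (faults so far: 3)
  step 9: ref 2 -> HIT, frames=[2,1,3] (faults so far: 3)
  step 10: ref 2 -> HIT, frames=[2,1,3] (faults so far: 3)
  step 11: ref 1 -> HIT, frames=[2,1,3] (faults so far: 3)
  step 12: ref 4 -> FAULT, evict 2, frames=[4,1,3] (faults so far: 4)
  step 13: ref 4 -> HIT, frames=[4,1,3] (faults so far: 4)
  step 14: ref 3 -> HIT, frames=[4,1,3] (faults so far: 4)
  FIFO total faults: 4
--- LRU ---
  step 0: ref 2 -> FAULT, frames=[2,-,-] (faults so far: 1)
  step 1: ref 1 -> FAULT, frames=[2,1,-] (faults so far: 2)
  step 2: ref 1 -> HIT, frames=[2,1,-] (faults so far: 2)
  step 3: ref 1 -> HIT, frames=[2,1,-] (faults so far: 2)
  step 4: ref 1 -> HIT, frames=[2,1,-] (faults so far: 2)
  step 5: ref 1 -> HIT, frames=[2,1,-] (faults so far: 2)
  step 6: ref 1 -> HIT, frames=[2,1,-] (faults so far: 2)
  step 7: ref 1 -> HIT, frames=[2,1,-] (faults so far: 2)
  step 8: ref 3 -> FAULT, frames=[2,1,3] (faults so far: 3)
  step 9: ref 2 -> HIT, frames=[2,1,3] (faults so far: 3)
  step 10: ref 2 -> HIT, frames=[2,1,3] (faults so far: 3)
  step 11: ref 1 -> HIT, frames=[2,1,3] (faults so far: 3)
  step 12: ref 4 -> FAULT, evict 3, frames=[2,1,4] (faults so far: 4)
  step 13: ref 4 -> HIT, frames=[2,1,4] (faults so far: 4)
  step 14: ref 3 -> FAULT, evict 2, frames=[3,1,4] (faults so far: 5)
  LRU total faults: 5
--- Optimal ---
  step 0: ref 2 -> FAULT, frames=[2,-,-] (faults so far: 1)
  step 1: ref 1 -> FAULT, frames=[2,1,-] (faults so far: 2)
  step 2: ref 1 -> HIT, frames=[2,1,-] (faults so far: 2)
  step 3: ref 1 -> HIT, frames=[2,1,-] (faults so far: 2)
  step 4: ref 1 -> HIT, frames=[2,1,-] (faults so far: 2)
  step 5: ref 1 -> HIT, frames=[2,1,-] (faults so far: 2)
  step 6: ref 1 -> HIT, frames=[2,1,-] (faults so far: 2)
  step 7: ref 1 -> HIT, frames=[2,1,-] (faults so far: 2)
  step 8: ref 3 -> FAULT, frames=[2,1,3] (faults so far: 3)
  step 9: ref 2 -> HIT, frames=[2,1,3] (faults so far: 3)
  step 10: ref 2 -> HIT, frames=[2,1,3] (faults so far: 3)
  step 11: ref 1 -> HIT, frames=[2,1,3] (faults so far: 3)
  step 12: ref 4 -> FAULT, evict 1, frames=[2,4,3] (faults so far: 4)
  step 13: ref 4 -> HIT, frames=[2,4,3] (faults so far: 4)
  step 14: ref 3 -> HIT, frames=[2,4,3] (faults so far: 4)
  Optimal total faults: 4

Answer: 4 5 4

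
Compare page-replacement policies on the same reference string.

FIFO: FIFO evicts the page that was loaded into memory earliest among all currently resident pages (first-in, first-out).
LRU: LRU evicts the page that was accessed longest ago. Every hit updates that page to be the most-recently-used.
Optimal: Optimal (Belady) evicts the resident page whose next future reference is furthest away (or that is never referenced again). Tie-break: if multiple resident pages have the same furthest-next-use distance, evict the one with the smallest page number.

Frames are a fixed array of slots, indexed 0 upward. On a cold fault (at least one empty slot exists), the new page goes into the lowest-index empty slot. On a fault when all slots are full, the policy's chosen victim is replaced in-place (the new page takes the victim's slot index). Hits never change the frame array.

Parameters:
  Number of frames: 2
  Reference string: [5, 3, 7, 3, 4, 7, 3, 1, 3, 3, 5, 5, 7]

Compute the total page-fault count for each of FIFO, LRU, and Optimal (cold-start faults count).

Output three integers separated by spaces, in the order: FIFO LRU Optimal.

--- FIFO ---
  step 0: ref 5 -> FAULT, frames=[5,-] (faults so far: 1)
  step 1: ref 3 -> FAULT, frames=[5,3] (faults so far: 2)
  step 2: ref 7 -> FAULT, evict 5, frames=[7,3] (faults so far: 3)
  step 3: ref 3 -> HIT, frames=[7,3] (faults so far: 3)
  step 4: ref 4 -> FAULT, evict 3, frames=[7,4] (faults so far: 4)
  step 5: ref 7 -> HIT, frames=[7,4] (faults so far: 4)
  step 6: ref 3 -> FAULT, evict 7, frames=[3,4] (faults so far: 5)
  step 7: ref 1 -> FAULT, evict 4, frames=[3,1] (faults so far: 6)
  step 8: ref 3 -> HIT, frames=[3,1] (faults so far: 6)
  step 9: ref 3 -> HIT, frames=[3,1] (faults so far: 6)
  step 10: ref 5 -> FAULT, evict 3, frames=[5,1] (faults so far: 7)
  step 11: ref 5 -> HIT, frames=[5,1] (faults so far: 7)
  step 12: ref 7 -> FAULT, evict 1, frames=[5,7] (faults so far: 8)
  FIFO total faults: 8
--- LRU ---
  step 0: ref 5 -> FAULT, frames=[5,-] (faults so far: 1)
  step 1: ref 3 -> FAULT, frames=[5,3] (faults so far: 2)
  step 2: ref 7 -> FAULT, evict 5, frames=[7,3] (faults so far: 3)
  step 3: ref 3 -> HIT, frames=[7,3] (faults so far: 3)
  step 4: ref 4 -> FAULT, evict 7, frames=[4,3] (faults so far: 4)
  step 5: ref 7 -> FAULT, evict 3, frames=[4,7] (faults so far: 5)
  step 6: ref 3 -> FAULT, evict 4, frames=[3,7] (faults so far: 6)
  step 7: ref 1 -> FAULT, evict 7, frames=[3,1] (faults so far: 7)
  step 8: ref 3 -> HIT, frames=[3,1] (faults so far: 7)
  step 9: ref 3 -> HIT, frames=[3,1] (faults so far: 7)
  step 10: ref 5 -> FAULT, evict 1, frames=[3,5] (faults so far: 8)
  step 11: ref 5 -> HIT, frames=[3,5] (faults so far: 8)
  step 12: ref 7 -> FAULT, evict 3, frames=[7,5] (faults so far: 9)
  LRU total faults: 9
--- Optimal ---
  step 0: ref 5 -> FAULT, frames=[5,-] (faults so far: 1)
  step 1: ref 3 -> FAULT, frames=[5,3] (faults so far: 2)
  step 2: ref 7 -> FAULT, evict 5, frames=[7,3] (faults so far: 3)
  step 3: ref 3 -> HIT, frames=[7,3] (faults so far: 3)
  step 4: ref 4 -> FAULT, evict 3, frames=[7,4] (faults so far: 4)
  step 5: ref 7 -> HIT, frames=[7,4] (faults so far: 4)
  step 6: ref 3 -> FAULT, evict 4, frames=[7,3] (faults so far: 5)
  step 7: ref 1 -> FAULT, evict 7, frames=[1,3] (faults so far: 6)
  step 8: ref 3 -> HIT, frames=[1,3] (faults so far: 6)
  step 9: ref 3 -> HIT, frames=[1,3] (faults so far: 6)
  step 10: ref 5 -> FAULT, evict 1, frames=[5,3] (faults so far: 7)
  step 11: ref 5 -> HIT, frames=[5,3] (faults so far: 7)
  step 12: ref 7 -> FAULT, evict 3, frames=[5,7] (faults so far: 8)
  Optimal total faults: 8

Answer: 8 9 8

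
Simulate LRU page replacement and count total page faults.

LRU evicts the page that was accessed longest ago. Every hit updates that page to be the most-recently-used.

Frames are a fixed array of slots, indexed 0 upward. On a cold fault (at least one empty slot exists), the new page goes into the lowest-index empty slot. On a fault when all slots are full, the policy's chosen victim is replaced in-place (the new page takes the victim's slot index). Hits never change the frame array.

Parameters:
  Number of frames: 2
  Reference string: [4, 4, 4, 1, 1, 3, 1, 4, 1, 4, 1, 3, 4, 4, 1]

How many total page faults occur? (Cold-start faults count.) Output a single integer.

Answer: 7

Derivation:
Step 0: ref 4 → FAULT, frames=[4,-]
Step 1: ref 4 → HIT, frames=[4,-]
Step 2: ref 4 → HIT, frames=[4,-]
Step 3: ref 1 → FAULT, frames=[4,1]
Step 4: ref 1 → HIT, frames=[4,1]
Step 5: ref 3 → FAULT (evict 4), frames=[3,1]
Step 6: ref 1 → HIT, frames=[3,1]
Step 7: ref 4 → FAULT (evict 3), frames=[4,1]
Step 8: ref 1 → HIT, frames=[4,1]
Step 9: ref 4 → HIT, frames=[4,1]
Step 10: ref 1 → HIT, frames=[4,1]
Step 11: ref 3 → FAULT (evict 4), frames=[3,1]
Step 12: ref 4 → FAULT (evict 1), frames=[3,4]
Step 13: ref 4 → HIT, frames=[3,4]
Step 14: ref 1 → FAULT (evict 3), frames=[1,4]
Total faults: 7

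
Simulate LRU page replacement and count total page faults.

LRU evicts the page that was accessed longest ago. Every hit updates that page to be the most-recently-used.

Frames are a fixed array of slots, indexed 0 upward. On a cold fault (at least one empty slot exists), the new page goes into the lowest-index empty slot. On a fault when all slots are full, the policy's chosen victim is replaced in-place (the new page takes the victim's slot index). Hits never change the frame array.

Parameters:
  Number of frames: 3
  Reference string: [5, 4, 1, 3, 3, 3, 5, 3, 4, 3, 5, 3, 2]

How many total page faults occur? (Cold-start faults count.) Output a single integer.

Answer: 7

Derivation:
Step 0: ref 5 → FAULT, frames=[5,-,-]
Step 1: ref 4 → FAULT, frames=[5,4,-]
Step 2: ref 1 → FAULT, frames=[5,4,1]
Step 3: ref 3 → FAULT (evict 5), frames=[3,4,1]
Step 4: ref 3 → HIT, frames=[3,4,1]
Step 5: ref 3 → HIT, frames=[3,4,1]
Step 6: ref 5 → FAULT (evict 4), frames=[3,5,1]
Step 7: ref 3 → HIT, frames=[3,5,1]
Step 8: ref 4 → FAULT (evict 1), frames=[3,5,4]
Step 9: ref 3 → HIT, frames=[3,5,4]
Step 10: ref 5 → HIT, frames=[3,5,4]
Step 11: ref 3 → HIT, frames=[3,5,4]
Step 12: ref 2 → FAULT (evict 4), frames=[3,5,2]
Total faults: 7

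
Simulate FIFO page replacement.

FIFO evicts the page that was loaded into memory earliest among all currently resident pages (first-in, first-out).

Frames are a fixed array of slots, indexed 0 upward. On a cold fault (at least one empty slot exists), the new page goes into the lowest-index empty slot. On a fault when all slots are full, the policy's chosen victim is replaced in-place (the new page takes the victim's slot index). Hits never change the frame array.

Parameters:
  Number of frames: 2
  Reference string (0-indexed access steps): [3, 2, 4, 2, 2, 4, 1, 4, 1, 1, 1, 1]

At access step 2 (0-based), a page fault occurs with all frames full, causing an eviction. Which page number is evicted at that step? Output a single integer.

Step 0: ref 3 -> FAULT, frames=[3,-]
Step 1: ref 2 -> FAULT, frames=[3,2]
Step 2: ref 4 -> FAULT, evict 3, frames=[4,2]
At step 2: evicted page 3

Answer: 3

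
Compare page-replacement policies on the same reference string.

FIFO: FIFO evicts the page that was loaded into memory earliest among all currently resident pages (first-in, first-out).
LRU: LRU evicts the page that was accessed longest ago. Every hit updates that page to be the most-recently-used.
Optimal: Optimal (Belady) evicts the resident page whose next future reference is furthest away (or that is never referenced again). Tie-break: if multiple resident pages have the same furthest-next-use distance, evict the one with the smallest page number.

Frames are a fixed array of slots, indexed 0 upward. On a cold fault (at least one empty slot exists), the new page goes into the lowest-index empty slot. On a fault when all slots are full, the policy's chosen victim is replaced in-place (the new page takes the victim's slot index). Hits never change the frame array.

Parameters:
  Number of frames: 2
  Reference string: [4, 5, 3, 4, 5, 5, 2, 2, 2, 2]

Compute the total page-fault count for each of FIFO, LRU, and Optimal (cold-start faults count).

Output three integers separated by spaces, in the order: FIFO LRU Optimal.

Answer: 6 6 5

Derivation:
--- FIFO ---
  step 0: ref 4 -> FAULT, frames=[4,-] (faults so far: 1)
  step 1: ref 5 -> FAULT, frames=[4,5] (faults so far: 2)
  step 2: ref 3 -> FAULT, evict 4, frames=[3,5] (faults so far: 3)
  step 3: ref 4 -> FAULT, evict 5, frames=[3,4] (faults so far: 4)
  step 4: ref 5 -> FAULT, evict 3, frames=[5,4] (faults so far: 5)
  step 5: ref 5 -> HIT, frames=[5,4] (faults so far: 5)
  step 6: ref 2 -> FAULT, evict 4, frames=[5,2] (faults so far: 6)
  step 7: ref 2 -> HIT, frames=[5,2] (faults so far: 6)
  step 8: ref 2 -> HIT, frames=[5,2] (faults so far: 6)
  step 9: ref 2 -> HIT, frames=[5,2] (faults so far: 6)
  FIFO total faults: 6
--- LRU ---
  step 0: ref 4 -> FAULT, frames=[4,-] (faults so far: 1)
  step 1: ref 5 -> FAULT, frames=[4,5] (faults so far: 2)
  step 2: ref 3 -> FAULT, evict 4, frames=[3,5] (faults so far: 3)
  step 3: ref 4 -> FAULT, evict 5, frames=[3,4] (faults so far: 4)
  step 4: ref 5 -> FAULT, evict 3, frames=[5,4] (faults so far: 5)
  step 5: ref 5 -> HIT, frames=[5,4] (faults so far: 5)
  step 6: ref 2 -> FAULT, evict 4, frames=[5,2] (faults so far: 6)
  step 7: ref 2 -> HIT, frames=[5,2] (faults so far: 6)
  step 8: ref 2 -> HIT, frames=[5,2] (faults so far: 6)
  step 9: ref 2 -> HIT, frames=[5,2] (faults so far: 6)
  LRU total faults: 6
--- Optimal ---
  step 0: ref 4 -> FAULT, frames=[4,-] (faults so far: 1)
  step 1: ref 5 -> FAULT, frames=[4,5] (faults so far: 2)
  step 2: ref 3 -> FAULT, evict 5, frames=[4,3] (faults so far: 3)
  step 3: ref 4 -> HIT, frames=[4,3] (faults so far: 3)
  step 4: ref 5 -> FAULT, evict 3, frames=[4,5] (faults so far: 4)
  step 5: ref 5 -> HIT, frames=[4,5] (faults so far: 4)
  step 6: ref 2 -> FAULT, evict 4, frames=[2,5] (faults so far: 5)
  step 7: ref 2 -> HIT, frames=[2,5] (faults so far: 5)
  step 8: ref 2 -> HIT, frames=[2,5] (faults so far: 5)
  step 9: ref 2 -> HIT, frames=[2,5] (faults so far: 5)
  Optimal total faults: 5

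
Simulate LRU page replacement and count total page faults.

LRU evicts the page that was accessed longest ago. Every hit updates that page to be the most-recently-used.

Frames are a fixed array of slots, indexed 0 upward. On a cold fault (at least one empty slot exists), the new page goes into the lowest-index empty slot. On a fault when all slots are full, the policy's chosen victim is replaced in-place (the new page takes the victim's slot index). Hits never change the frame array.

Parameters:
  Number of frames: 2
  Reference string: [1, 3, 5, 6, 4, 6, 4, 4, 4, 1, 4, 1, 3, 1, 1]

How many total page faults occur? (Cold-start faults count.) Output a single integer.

Step 0: ref 1 → FAULT, frames=[1,-]
Step 1: ref 3 → FAULT, frames=[1,3]
Step 2: ref 5 → FAULT (evict 1), frames=[5,3]
Step 3: ref 6 → FAULT (evict 3), frames=[5,6]
Step 4: ref 4 → FAULT (evict 5), frames=[4,6]
Step 5: ref 6 → HIT, frames=[4,6]
Step 6: ref 4 → HIT, frames=[4,6]
Step 7: ref 4 → HIT, frames=[4,6]
Step 8: ref 4 → HIT, frames=[4,6]
Step 9: ref 1 → FAULT (evict 6), frames=[4,1]
Step 10: ref 4 → HIT, frames=[4,1]
Step 11: ref 1 → HIT, frames=[4,1]
Step 12: ref 3 → FAULT (evict 4), frames=[3,1]
Step 13: ref 1 → HIT, frames=[3,1]
Step 14: ref 1 → HIT, frames=[3,1]
Total faults: 7

Answer: 7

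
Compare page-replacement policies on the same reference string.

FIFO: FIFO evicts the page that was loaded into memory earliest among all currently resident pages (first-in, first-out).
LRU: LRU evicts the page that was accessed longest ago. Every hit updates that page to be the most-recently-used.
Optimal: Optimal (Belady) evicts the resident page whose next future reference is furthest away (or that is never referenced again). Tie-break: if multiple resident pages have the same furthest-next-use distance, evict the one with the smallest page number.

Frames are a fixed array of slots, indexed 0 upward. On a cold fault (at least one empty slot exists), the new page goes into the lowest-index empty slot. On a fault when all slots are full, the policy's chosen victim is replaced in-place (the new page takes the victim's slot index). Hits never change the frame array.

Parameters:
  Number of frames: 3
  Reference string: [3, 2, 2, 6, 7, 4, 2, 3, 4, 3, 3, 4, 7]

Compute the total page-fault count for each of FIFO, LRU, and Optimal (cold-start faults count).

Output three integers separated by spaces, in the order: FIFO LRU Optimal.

Answer: 8 8 6

Derivation:
--- FIFO ---
  step 0: ref 3 -> FAULT, frames=[3,-,-] (faults so far: 1)
  step 1: ref 2 -> FAULT, frames=[3,2,-] (faults so far: 2)
  step 2: ref 2 -> HIT, frames=[3,2,-] (faults so far: 2)
  step 3: ref 6 -> FAULT, frames=[3,2,6] (faults so far: 3)
  step 4: ref 7 -> FAULT, evict 3, frames=[7,2,6] (faults so far: 4)
  step 5: ref 4 -> FAULT, evict 2, frames=[7,4,6] (faults so far: 5)
  step 6: ref 2 -> FAULT, evict 6, frames=[7,4,2] (faults so far: 6)
  step 7: ref 3 -> FAULT, evict 7, frames=[3,4,2] (faults so far: 7)
  step 8: ref 4 -> HIT, frames=[3,4,2] (faults so far: 7)
  step 9: ref 3 -> HIT, frames=[3,4,2] (faults so far: 7)
  step 10: ref 3 -> HIT, frames=[3,4,2] (faults so far: 7)
  step 11: ref 4 -> HIT, frames=[3,4,2] (faults so far: 7)
  step 12: ref 7 -> FAULT, evict 4, frames=[3,7,2] (faults so far: 8)
  FIFO total faults: 8
--- LRU ---
  step 0: ref 3 -> FAULT, frames=[3,-,-] (faults so far: 1)
  step 1: ref 2 -> FAULT, frames=[3,2,-] (faults so far: 2)
  step 2: ref 2 -> HIT, frames=[3,2,-] (faults so far: 2)
  step 3: ref 6 -> FAULT, frames=[3,2,6] (faults so far: 3)
  step 4: ref 7 -> FAULT, evict 3, frames=[7,2,6] (faults so far: 4)
  step 5: ref 4 -> FAULT, evict 2, frames=[7,4,6] (faults so far: 5)
  step 6: ref 2 -> FAULT, evict 6, frames=[7,4,2] (faults so far: 6)
  step 7: ref 3 -> FAULT, evict 7, frames=[3,4,2] (faults so far: 7)
  step 8: ref 4 -> HIT, frames=[3,4,2] (faults so far: 7)
  step 9: ref 3 -> HIT, frames=[3,4,2] (faults so far: 7)
  step 10: ref 3 -> HIT, frames=[3,4,2] (faults so far: 7)
  step 11: ref 4 -> HIT, frames=[3,4,2] (faults so far: 7)
  step 12: ref 7 -> FAULT, evict 2, frames=[3,4,7] (faults so far: 8)
  LRU total faults: 8
--- Optimal ---
  step 0: ref 3 -> FAULT, frames=[3,-,-] (faults so far: 1)
  step 1: ref 2 -> FAULT, frames=[3,2,-] (faults so far: 2)
  step 2: ref 2 -> HIT, frames=[3,2,-] (faults so far: 2)
  step 3: ref 6 -> FAULT, frames=[3,2,6] (faults so far: 3)
  step 4: ref 7 -> FAULT, evict 6, frames=[3,2,7] (faults so far: 4)
  step 5: ref 4 -> FAULT, evict 7, frames=[3,2,4] (faults so far: 5)
  step 6: ref 2 -> HIT, frames=[3,2,4] (faults so far: 5)
  step 7: ref 3 -> HIT, frames=[3,2,4] (faults so far: 5)
  step 8: ref 4 -> HIT, frames=[3,2,4] (faults so far: 5)
  step 9: ref 3 -> HIT, frames=[3,2,4] (faults so far: 5)
  step 10: ref 3 -> HIT, frames=[3,2,4] (faults so far: 5)
  step 11: ref 4 -> HIT, frames=[3,2,4] (faults so far: 5)
  step 12: ref 7 -> FAULT, evict 2, frames=[3,7,4] (faults so far: 6)
  Optimal total faults: 6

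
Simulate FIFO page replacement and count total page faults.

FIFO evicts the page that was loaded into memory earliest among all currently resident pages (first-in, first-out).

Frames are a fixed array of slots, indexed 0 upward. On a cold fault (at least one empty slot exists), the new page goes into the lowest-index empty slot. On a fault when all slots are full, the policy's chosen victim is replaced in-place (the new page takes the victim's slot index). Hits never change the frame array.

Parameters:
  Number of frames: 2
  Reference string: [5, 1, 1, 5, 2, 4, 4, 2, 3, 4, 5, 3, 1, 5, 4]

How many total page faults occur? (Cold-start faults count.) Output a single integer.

Answer: 8

Derivation:
Step 0: ref 5 → FAULT, frames=[5,-]
Step 1: ref 1 → FAULT, frames=[5,1]
Step 2: ref 1 → HIT, frames=[5,1]
Step 3: ref 5 → HIT, frames=[5,1]
Step 4: ref 2 → FAULT (evict 5), frames=[2,1]
Step 5: ref 4 → FAULT (evict 1), frames=[2,4]
Step 6: ref 4 → HIT, frames=[2,4]
Step 7: ref 2 → HIT, frames=[2,4]
Step 8: ref 3 → FAULT (evict 2), frames=[3,4]
Step 9: ref 4 → HIT, frames=[3,4]
Step 10: ref 5 → FAULT (evict 4), frames=[3,5]
Step 11: ref 3 → HIT, frames=[3,5]
Step 12: ref 1 → FAULT (evict 3), frames=[1,5]
Step 13: ref 5 → HIT, frames=[1,5]
Step 14: ref 4 → FAULT (evict 5), frames=[1,4]
Total faults: 8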